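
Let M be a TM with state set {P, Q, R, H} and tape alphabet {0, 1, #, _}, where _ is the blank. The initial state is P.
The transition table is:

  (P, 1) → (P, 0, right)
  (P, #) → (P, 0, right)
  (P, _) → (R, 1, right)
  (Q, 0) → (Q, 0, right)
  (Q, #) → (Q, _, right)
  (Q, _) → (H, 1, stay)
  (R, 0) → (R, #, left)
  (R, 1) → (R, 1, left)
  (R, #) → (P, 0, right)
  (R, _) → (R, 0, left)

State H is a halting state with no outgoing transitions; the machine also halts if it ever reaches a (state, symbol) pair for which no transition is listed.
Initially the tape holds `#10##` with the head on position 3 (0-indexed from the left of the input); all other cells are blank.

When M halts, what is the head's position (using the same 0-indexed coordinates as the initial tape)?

P | #10[#]#__   read # → write 0, move right, go to P
P | #100[#]__   read # → write 0, move right, go to P
P | #1000[_]_   read _ → write 1, move right, go to R
R | #10001[_]   read _ → write 0, move left, go to R
R | #1000[1]0   read 1 → write 1, move left, go to R
R | #100[0]10   read 0 → write #, move left, go to R
R | #10[0]#10   read 0 → write #, move left, go to R
R | #1[0]##10   read 0 → write #, move left, go to R
R | #[1]###10   read 1 → write 1, move left, go to R
R | [#]1###10   read # → write 0, move right, go to P
P | 0[1]###10   read 1 → write 0, move right, go to P
P | 00[#]##10   read # → write 0, move right, go to P
P | 000[#]#10   read # → write 0, move right, go to P
P | 0000[#]10   read # → write 0, move right, go to P
P | 00000[1]0   read 1 → write 0, move right, go to P
P | 000000[0]
At halt the head is at cell 6.

6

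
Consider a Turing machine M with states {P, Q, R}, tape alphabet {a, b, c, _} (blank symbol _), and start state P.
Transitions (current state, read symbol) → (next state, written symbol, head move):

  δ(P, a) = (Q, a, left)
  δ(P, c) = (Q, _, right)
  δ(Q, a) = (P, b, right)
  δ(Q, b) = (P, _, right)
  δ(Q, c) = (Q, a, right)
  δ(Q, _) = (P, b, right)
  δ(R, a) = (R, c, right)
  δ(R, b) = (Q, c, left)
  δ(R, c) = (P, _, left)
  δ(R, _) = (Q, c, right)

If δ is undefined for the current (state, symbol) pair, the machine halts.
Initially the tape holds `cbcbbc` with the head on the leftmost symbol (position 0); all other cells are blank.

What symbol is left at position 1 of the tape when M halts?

state=P head=0 tape=[c]bcbbc   (P,c)→(Q,_,right)
state=Q head=1 tape=_[b]cbbc   (Q,b)→(P,_,right)
state=P head=2 tape=__[c]bbc   (P,c)→(Q,_,right)
state=Q head=3 tape=___[b]bc   (Q,b)→(P,_,right)
state=P head=4 tape=____[b]c
Cell 1 holds _ when M halts.

_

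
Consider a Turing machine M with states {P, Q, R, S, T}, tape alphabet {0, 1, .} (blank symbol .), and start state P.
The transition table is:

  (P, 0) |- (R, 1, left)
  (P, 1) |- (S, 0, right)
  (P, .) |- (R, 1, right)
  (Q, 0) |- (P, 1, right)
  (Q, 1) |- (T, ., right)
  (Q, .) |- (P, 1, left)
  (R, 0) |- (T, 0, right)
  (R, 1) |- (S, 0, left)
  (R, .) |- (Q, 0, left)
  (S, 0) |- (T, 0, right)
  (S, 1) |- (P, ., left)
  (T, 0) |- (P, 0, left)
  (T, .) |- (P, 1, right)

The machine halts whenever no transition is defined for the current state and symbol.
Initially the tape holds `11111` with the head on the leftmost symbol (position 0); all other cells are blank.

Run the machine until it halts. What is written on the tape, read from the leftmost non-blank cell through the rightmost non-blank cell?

01001.111

state=P head=0 tape=.....[1]1111   (P,1)→(S,0,right)
state=S head=1 tape=.....0[1]111   (S,1)→(P,.,left)
state=P head=0 tape=.....[0].111   (P,0)→(R,1,left)
state=R head=-1 tape=....[.]1.111   (R,.)→(Q,0,left)
state=Q head=-2 tape=...[.]01.111   (Q,.)→(P,1,left)
state=P head=-3 tape=..[.]101.111   (P,.)→(R,1,right)
state=R head=-2 tape=..1[1]01.111   (R,1)→(S,0,left)
state=S head=-3 tape=..[1]001.111   (S,1)→(P,.,left)
state=P head=-4 tape=.[.].001.111   (P,.)→(R,1,right)
state=R head=-3 tape=.1[.]001.111   (R,.)→(Q,0,left)
state=Q head=-4 tape=.[1]0001.111   (Q,1)→(T,.,right)
state=T head=-3 tape=..[0]001.111   (T,0)→(P,0,left)
state=P head=-4 tape=.[.]0001.111   (P,.)→(R,1,right)
state=R head=-3 tape=.1[0]001.111   (R,0)→(T,0,right)
state=T head=-2 tape=.10[0]01.111   (T,0)→(P,0,left)
state=P head=-3 tape=.1[0]001.111   (P,0)→(R,1,left)
state=R head=-4 tape=.[1]1001.111   (R,1)→(S,0,left)
state=S head=-5 tape=[.]01001.111
The non-blank tape span at halt is 01001.111.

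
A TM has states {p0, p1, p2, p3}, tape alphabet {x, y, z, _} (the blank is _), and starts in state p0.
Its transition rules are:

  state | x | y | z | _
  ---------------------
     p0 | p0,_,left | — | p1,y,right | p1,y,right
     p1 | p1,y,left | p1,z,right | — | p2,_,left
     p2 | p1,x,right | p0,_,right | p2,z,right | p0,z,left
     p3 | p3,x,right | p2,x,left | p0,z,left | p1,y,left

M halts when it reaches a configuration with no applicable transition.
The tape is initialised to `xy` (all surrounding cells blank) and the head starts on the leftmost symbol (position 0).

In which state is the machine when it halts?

p1

state=p0 head=0 tape=_[x]y_   (p0,x)→(p0,_,left)
state=p0 head=-1 tape=[_]_y_   (p0,_)→(p1,y,right)
state=p1 head=0 tape=y[_]y_   (p1,_)→(p2,_,left)
state=p2 head=-1 tape=[y]_y_   (p2,y)→(p0,_,right)
state=p0 head=0 tape=_[_]y_   (p0,_)→(p1,y,right)
state=p1 head=1 tape=_y[y]_   (p1,y)→(p1,z,right)
state=p1 head=2 tape=_yz[_]   (p1,_)→(p2,_,left)
state=p2 head=1 tape=_y[z]_   (p2,z)→(p2,z,right)
state=p2 head=2 tape=_yz[_]   (p2,_)→(p0,z,left)
state=p0 head=1 tape=_y[z]z   (p0,z)→(p1,y,right)
state=p1 head=2 tape=_yy[z]
No transition is defined for (p1, z); M halts in state p1.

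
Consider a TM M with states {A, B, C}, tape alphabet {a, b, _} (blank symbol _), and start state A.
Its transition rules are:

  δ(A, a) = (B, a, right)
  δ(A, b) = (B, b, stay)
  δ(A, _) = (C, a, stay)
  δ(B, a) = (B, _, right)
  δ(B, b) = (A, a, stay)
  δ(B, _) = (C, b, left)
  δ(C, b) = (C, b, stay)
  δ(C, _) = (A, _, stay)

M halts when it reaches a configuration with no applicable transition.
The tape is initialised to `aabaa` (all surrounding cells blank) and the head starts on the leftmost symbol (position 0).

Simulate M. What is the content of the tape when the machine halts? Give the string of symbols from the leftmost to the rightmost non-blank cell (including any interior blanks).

a_a_ab

state=A head=0 tape=[a]abaa_   (A,a)→(B,a,right)
state=B head=1 tape=a[a]baa_   (B,a)→(B,_,right)
state=B head=2 tape=a_[b]aa_   (B,b)→(A,a,stay)
state=A head=2 tape=a_[a]aa_   (A,a)→(B,a,right)
state=B head=3 tape=a_a[a]a_   (B,a)→(B,_,right)
state=B head=4 tape=a_a_[a]_   (B,a)→(B,_,right)
state=B head=5 tape=a_a__[_]   (B,_)→(C,b,left)
state=C head=4 tape=a_a_[_]b   (C,_)→(A,_,stay)
state=A head=4 tape=a_a_[_]b   (A,_)→(C,a,stay)
state=C head=4 tape=a_a_[a]b
The non-blank tape span at halt is a_a_ab.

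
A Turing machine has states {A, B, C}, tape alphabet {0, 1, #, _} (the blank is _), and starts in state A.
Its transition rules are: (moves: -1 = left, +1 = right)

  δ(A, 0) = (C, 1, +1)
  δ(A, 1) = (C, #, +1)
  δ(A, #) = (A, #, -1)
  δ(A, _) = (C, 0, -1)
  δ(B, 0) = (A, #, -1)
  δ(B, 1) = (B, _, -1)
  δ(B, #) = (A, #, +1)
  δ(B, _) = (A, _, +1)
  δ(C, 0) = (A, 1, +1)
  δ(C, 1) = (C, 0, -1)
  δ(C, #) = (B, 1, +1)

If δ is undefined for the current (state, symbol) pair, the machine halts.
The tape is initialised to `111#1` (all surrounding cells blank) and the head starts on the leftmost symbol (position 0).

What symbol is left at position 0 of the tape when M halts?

#

A | [1]11#1_   read 1 → write #, move +1, go to C
C | #[1]1#1_   read 1 → write 0, move -1, go to C
C | [#]01#1_   read # → write 1, move +1, go to B
B | 1[0]1#1_   read 0 → write #, move -1, go to A
A | [1]#1#1_   read 1 → write #, move +1, go to C
C | #[#]1#1_   read # → write 1, move +1, go to B
B | #1[1]#1_   read 1 → write _, move -1, go to B
B | #[1]_#1_   read 1 → write _, move -1, go to B
B | [#]__#1_   read # → write #, move +1, go to A
A | #[_]_#1_   read _ → write 0, move -1, go to C
C | [#]0_#1_   read # → write 1, move +1, go to B
B | 1[0]_#1_   read 0 → write #, move -1, go to A
A | [1]#_#1_   read 1 → write #, move +1, go to C
C | #[#]_#1_   read # → write 1, move +1, go to B
B | #1[_]#1_   read _ → write _, move +1, go to A
A | #1_[#]1_   read # → write #, move -1, go to A
A | #1[_]#1_   read _ → write 0, move -1, go to C
C | #[1]0#1_   read 1 → write 0, move -1, go to C
C | [#]00#1_   read # → write 1, move +1, go to B
B | 1[0]0#1_   read 0 → write #, move -1, go to A
A | [1]#0#1_   read 1 → write #, move +1, go to C
C | #[#]0#1_   read # → write 1, move +1, go to B
B | #1[0]#1_   read 0 → write #, move -1, go to A
A | #[1]##1_   read 1 → write #, move +1, go to C
C | ##[#]#1_   read # → write 1, move +1, go to B
B | ##1[#]1_   read # → write #, move +1, go to A
A | ##1#[1]_   read 1 → write #, move +1, go to C
C | ##1##[_]
Cell 0 holds # when M halts.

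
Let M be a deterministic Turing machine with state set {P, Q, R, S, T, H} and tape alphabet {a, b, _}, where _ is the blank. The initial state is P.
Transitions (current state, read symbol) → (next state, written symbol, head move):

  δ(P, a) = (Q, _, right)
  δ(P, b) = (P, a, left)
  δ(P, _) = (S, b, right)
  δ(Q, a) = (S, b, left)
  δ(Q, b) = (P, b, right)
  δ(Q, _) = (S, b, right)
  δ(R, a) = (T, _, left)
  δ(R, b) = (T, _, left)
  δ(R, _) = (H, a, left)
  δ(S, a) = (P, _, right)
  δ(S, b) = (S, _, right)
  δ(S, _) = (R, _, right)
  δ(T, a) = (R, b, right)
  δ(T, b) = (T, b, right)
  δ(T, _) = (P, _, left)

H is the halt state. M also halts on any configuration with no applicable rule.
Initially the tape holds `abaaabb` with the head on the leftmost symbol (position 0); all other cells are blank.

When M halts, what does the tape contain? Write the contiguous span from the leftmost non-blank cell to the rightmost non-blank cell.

state=P head=0 tape=[a]baaabb_   (P,a)→(Q,_,right)
state=Q head=1 tape=_[b]aaabb_   (Q,b)→(P,b,right)
state=P head=2 tape=_b[a]aabb_   (P,a)→(Q,_,right)
state=Q head=3 tape=_b_[a]abb_   (Q,a)→(S,b,left)
state=S head=2 tape=_b[_]babb_   (S,_)→(R,_,right)
state=R head=3 tape=_b_[b]abb_   (R,b)→(T,_,left)
state=T head=2 tape=_b[_]_abb_   (T,_)→(P,_,left)
state=P head=1 tape=_[b]__abb_   (P,b)→(P,a,left)
state=P head=0 tape=[_]a__abb_   (P,_)→(S,b,right)
state=S head=1 tape=b[a]__abb_   (S,a)→(P,_,right)
state=P head=2 tape=b_[_]_abb_   (P,_)→(S,b,right)
state=S head=3 tape=b_b[_]abb_   (S,_)→(R,_,right)
state=R head=4 tape=b_b_[a]bb_   (R,a)→(T,_,left)
state=T head=3 tape=b_b[_]_bb_   (T,_)→(P,_,left)
state=P head=2 tape=b_[b]__bb_   (P,b)→(P,a,left)
state=P head=1 tape=b[_]a__bb_   (P,_)→(S,b,right)
state=S head=2 tape=bb[a]__bb_   (S,a)→(P,_,right)
state=P head=3 tape=bb_[_]_bb_   (P,_)→(S,b,right)
state=S head=4 tape=bb_b[_]bb_   (S,_)→(R,_,right)
state=R head=5 tape=bb_b_[b]b_   (R,b)→(T,_,left)
state=T head=4 tape=bb_b[_]_b_   (T,_)→(P,_,left)
state=P head=3 tape=bb_[b]__b_   (P,b)→(P,a,left)
state=P head=2 tape=bb[_]a__b_   (P,_)→(S,b,right)
state=S head=3 tape=bbb[a]__b_   (S,a)→(P,_,right)
state=P head=4 tape=bbb_[_]_b_   (P,_)→(S,b,right)
state=S head=5 tape=bbb_b[_]b_   (S,_)→(R,_,right)
state=R head=6 tape=bbb_b_[b]_   (R,b)→(T,_,left)
state=T head=5 tape=bbb_b[_]__   (T,_)→(P,_,left)
state=P head=4 tape=bbb_[b]___   (P,b)→(P,a,left)
state=P head=3 tape=bbb[_]a___   (P,_)→(S,b,right)
state=S head=4 tape=bbbb[a]___   (S,a)→(P,_,right)
state=P head=5 tape=bbbb_[_]__   (P,_)→(S,b,right)
state=S head=6 tape=bbbb_b[_]_   (S,_)→(R,_,right)
state=R head=7 tape=bbbb_b_[_]   (R,_)→(H,a,left)
state=H head=6 tape=bbbb_b[_]a
The non-blank tape span at halt is bbbb_b_a.

bbbb_b_a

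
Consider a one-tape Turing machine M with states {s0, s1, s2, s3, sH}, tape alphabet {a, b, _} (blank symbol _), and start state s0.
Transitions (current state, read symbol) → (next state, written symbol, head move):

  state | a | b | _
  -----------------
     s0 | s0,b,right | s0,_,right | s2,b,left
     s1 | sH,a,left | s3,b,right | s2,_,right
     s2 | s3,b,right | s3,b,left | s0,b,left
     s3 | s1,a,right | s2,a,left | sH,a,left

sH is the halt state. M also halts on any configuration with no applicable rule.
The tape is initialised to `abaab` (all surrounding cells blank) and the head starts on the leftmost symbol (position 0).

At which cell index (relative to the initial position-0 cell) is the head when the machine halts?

s0 | __[a]baab___   read a → write b, move right, go to s0
s0 | __b[b]aab___   read b → write _, move right, go to s0
s0 | __b_[a]ab___   read a → write b, move right, go to s0
s0 | __b_b[a]b___   read a → write b, move right, go to s0
s0 | __b_bb[b]___   read b → write _, move right, go to s0
s0 | __b_bb_[_]__   read _ → write b, move left, go to s2
s2 | __b_bb[_]b__   read _ → write b, move left, go to s0
s0 | __b_b[b]bb__   read b → write _, move right, go to s0
s0 | __b_b_[b]b__   read b → write _, move right, go to s0
s0 | __b_b__[b]__   read b → write _, move right, go to s0
s0 | __b_b___[_]_   read _ → write b, move left, go to s2
s2 | __b_b__[_]b_   read _ → write b, move left, go to s0
s0 | __b_b_[_]bb_   read _ → write b, move left, go to s2
s2 | __b_b[_]bbb_   read _ → write b, move left, go to s0
s0 | __b_[b]bbbb_   read b → write _, move right, go to s0
s0 | __b__[b]bbb_   read b → write _, move right, go to s0
s0 | __b___[b]bb_   read b → write _, move right, go to s0
s0 | __b____[b]b_   read b → write _, move right, go to s0
s0 | __b_____[b]_   read b → write _, move right, go to s0
s0 | __b______[_]   read _ → write b, move left, go to s2
s2 | __b_____[_]b   read _ → write b, move left, go to s0
s0 | __b____[_]bb   read _ → write b, move left, go to s2
s2 | __b___[_]bbb   read _ → write b, move left, go to s0
s0 | __b__[_]bbbb   read _ → write b, move left, go to s2
s2 | __b_[_]bbbbb   read _ → write b, move left, go to s0
s0 | __b[_]bbbbbb   read _ → write b, move left, go to s2
s2 | __[b]bbbbbbb   read b → write b, move left, go to s3
s3 | _[_]bbbbbbbb   read _ → write a, move left, go to sH
sH | [_]abbbbbbbb
At halt the head is at cell -2.

-2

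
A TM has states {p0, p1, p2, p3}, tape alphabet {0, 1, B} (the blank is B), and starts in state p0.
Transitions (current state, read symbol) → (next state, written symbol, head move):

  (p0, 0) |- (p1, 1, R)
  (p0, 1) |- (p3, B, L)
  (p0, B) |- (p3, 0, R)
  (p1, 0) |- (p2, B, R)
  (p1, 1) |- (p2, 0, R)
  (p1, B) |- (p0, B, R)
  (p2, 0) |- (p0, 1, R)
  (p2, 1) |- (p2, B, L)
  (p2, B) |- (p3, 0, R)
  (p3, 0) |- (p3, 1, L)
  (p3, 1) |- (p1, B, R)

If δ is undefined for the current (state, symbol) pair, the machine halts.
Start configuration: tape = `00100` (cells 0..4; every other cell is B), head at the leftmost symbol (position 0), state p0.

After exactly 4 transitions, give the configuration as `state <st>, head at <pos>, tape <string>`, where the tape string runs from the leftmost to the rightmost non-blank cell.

state p3, head at 2, tape 10B00

p0 | [0]0100   read 0 → write 1, move R, go to p1
p1 | 1[0]100   read 0 → write B, move R, go to p2
p2 | 1B[1]00   read 1 → write B, move L, go to p2
p2 | 1[B]B00   read B → write 0, move R, go to p3
p3 | 10[B]00
After 4 steps: state p3, head at 2, tape 10B00.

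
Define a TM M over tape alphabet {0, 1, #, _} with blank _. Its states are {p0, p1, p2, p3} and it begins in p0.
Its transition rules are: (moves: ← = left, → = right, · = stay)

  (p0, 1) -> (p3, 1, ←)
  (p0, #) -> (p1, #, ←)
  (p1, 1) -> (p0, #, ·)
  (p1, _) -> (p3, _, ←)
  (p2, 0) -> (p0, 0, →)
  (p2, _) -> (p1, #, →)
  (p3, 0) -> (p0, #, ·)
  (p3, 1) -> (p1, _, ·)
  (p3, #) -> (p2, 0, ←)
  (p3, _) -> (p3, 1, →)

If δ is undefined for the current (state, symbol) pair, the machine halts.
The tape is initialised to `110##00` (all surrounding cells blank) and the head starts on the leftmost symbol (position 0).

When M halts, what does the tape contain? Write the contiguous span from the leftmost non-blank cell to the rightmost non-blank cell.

state=p0 head=0 tape=_____[1]10##00   (p0,1)→(p3,1,←)
state=p3 head=-1 tape=____[_]110##00   (p3,_)→(p3,1,→)
state=p3 head=0 tape=____1[1]10##00   (p3,1)→(p1,_,·)
state=p1 head=0 tape=____1[_]10##00   (p1,_)→(p3,_,←)
state=p3 head=-1 tape=____[1]_10##00   (p3,1)→(p1,_,·)
state=p1 head=-1 tape=____[_]_10##00   (p1,_)→(p3,_,←)
state=p3 head=-2 tape=___[_]__10##00   (p3,_)→(p3,1,→)
state=p3 head=-1 tape=___1[_]_10##00   (p3,_)→(p3,1,→)
state=p3 head=0 tape=___11[_]10##00   (p3,_)→(p3,1,→)
state=p3 head=1 tape=___111[1]0##00   (p3,1)→(p1,_,·)
state=p1 head=1 tape=___111[_]0##00   (p1,_)→(p3,_,←)
state=p3 head=0 tape=___11[1]_0##00   (p3,1)→(p1,_,·)
state=p1 head=0 tape=___11[_]_0##00   (p1,_)→(p3,_,←)
state=p3 head=-1 tape=___1[1]__0##00   (p3,1)→(p1,_,·)
state=p1 head=-1 tape=___1[_]__0##00   (p1,_)→(p3,_,←)
state=p3 head=-2 tape=___[1]___0##00   (p3,1)→(p1,_,·)
state=p1 head=-2 tape=___[_]___0##00   (p1,_)→(p3,_,←)
state=p3 head=-3 tape=__[_]____0##00   (p3,_)→(p3,1,→)
state=p3 head=-2 tape=__1[_]___0##00   (p3,_)→(p3,1,→)
state=p3 head=-1 tape=__11[_]__0##00   (p3,_)→(p3,1,→)
state=p3 head=0 tape=__111[_]_0##00   (p3,_)→(p3,1,→)
state=p3 head=1 tape=__1111[_]0##00   (p3,_)→(p3,1,→)
state=p3 head=2 tape=__11111[0]##00   (p3,0)→(p0,#,·)
state=p0 head=2 tape=__11111[#]##00   (p0,#)→(p1,#,←)
state=p1 head=1 tape=__1111[1]###00   (p1,1)→(p0,#,·)
state=p0 head=1 tape=__1111[#]###00   (p0,#)→(p1,#,←)
state=p1 head=0 tape=__111[1]####00   (p1,1)→(p0,#,·)
state=p0 head=0 tape=__111[#]####00   (p0,#)→(p1,#,←)
state=p1 head=-1 tape=__11[1]#####00   (p1,1)→(p0,#,·)
state=p0 head=-1 tape=__11[#]#####00   (p0,#)→(p1,#,←)
state=p1 head=-2 tape=__1[1]######00   (p1,1)→(p0,#,·)
state=p0 head=-2 tape=__1[#]######00   (p0,#)→(p1,#,←)
state=p1 head=-3 tape=__[1]#######00   (p1,1)→(p0,#,·)
state=p0 head=-3 tape=__[#]#######00   (p0,#)→(p1,#,←)
state=p1 head=-4 tape=_[_]########00   (p1,_)→(p3,_,←)
state=p3 head=-5 tape=[_]_########00   (p3,_)→(p3,1,→)
state=p3 head=-4 tape=1[_]########00   (p3,_)→(p3,1,→)
state=p3 head=-3 tape=11[#]#######00   (p3,#)→(p2,0,←)
state=p2 head=-4 tape=1[1]0#######00
The non-blank tape span at halt is 110#######00.

110#######00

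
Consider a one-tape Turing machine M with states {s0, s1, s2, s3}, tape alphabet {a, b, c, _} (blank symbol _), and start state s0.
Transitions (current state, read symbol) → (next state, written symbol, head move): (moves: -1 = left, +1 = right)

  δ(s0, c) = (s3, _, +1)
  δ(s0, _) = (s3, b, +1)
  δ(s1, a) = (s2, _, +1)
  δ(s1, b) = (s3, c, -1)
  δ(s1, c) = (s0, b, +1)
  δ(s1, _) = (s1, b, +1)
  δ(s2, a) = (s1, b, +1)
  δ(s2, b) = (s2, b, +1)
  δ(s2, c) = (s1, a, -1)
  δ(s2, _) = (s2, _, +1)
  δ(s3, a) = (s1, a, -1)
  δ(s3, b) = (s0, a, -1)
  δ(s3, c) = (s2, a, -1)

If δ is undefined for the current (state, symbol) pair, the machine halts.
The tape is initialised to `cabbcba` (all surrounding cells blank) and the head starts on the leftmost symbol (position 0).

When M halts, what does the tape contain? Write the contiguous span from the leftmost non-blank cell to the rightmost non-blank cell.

cacacaba

s0 | __[c]abbcba   read c → write _, move +1, go to s3
s3 | ___[a]bbcba   read a → write a, move -1, go to s1
s1 | __[_]abbcba   read _ → write b, move +1, go to s1
s1 | __b[a]bbcba   read a → write _, move +1, go to s2
s2 | __b_[b]bcba   read b → write b, move +1, go to s2
s2 | __b_b[b]cba   read b → write b, move +1, go to s2
s2 | __b_bb[c]ba   read c → write a, move -1, go to s1
s1 | __b_b[b]aba   read b → write c, move -1, go to s3
s3 | __b_[b]caba   read b → write a, move -1, go to s0
s0 | __b[_]acaba   read _ → write b, move +1, go to s3
s3 | __bb[a]caba   read a → write a, move -1, go to s1
s1 | __b[b]acaba   read b → write c, move -1, go to s3
s3 | __[b]cacaba   read b → write a, move -1, go to s0
s0 | _[_]acacaba   read _ → write b, move +1, go to s3
s3 | _b[a]cacaba   read a → write a, move -1, go to s1
s1 | _[b]acacaba   read b → write c, move -1, go to s3
s3 | [_]cacacaba
The non-blank tape span at halt is cacacaba.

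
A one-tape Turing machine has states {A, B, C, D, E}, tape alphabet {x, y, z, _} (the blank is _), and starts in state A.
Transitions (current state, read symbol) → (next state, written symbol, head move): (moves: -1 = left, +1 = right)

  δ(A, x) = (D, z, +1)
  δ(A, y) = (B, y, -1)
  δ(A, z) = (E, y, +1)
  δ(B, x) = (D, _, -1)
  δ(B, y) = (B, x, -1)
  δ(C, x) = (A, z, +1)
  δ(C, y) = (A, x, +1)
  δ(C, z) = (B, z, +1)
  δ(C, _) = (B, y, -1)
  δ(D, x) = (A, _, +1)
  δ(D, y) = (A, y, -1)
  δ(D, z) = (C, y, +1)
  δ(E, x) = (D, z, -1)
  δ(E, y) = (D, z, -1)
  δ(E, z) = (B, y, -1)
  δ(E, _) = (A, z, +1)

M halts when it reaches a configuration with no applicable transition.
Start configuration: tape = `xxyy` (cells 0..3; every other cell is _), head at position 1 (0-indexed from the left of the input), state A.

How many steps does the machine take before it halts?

state=A head=1 tape=_x[x]yy   (A,x)→(D,z,+1)
state=D head=2 tape=_xz[y]y   (D,y)→(A,y,-1)
state=A head=1 tape=_x[z]yy   (A,z)→(E,y,+1)
state=E head=2 tape=_xy[y]y   (E,y)→(D,z,-1)
state=D head=1 tape=_x[y]zy   (D,y)→(A,y,-1)
state=A head=0 tape=_[x]yzy   (A,x)→(D,z,+1)
state=D head=1 tape=_z[y]zy   (D,y)→(A,y,-1)
state=A head=0 tape=_[z]yzy   (A,z)→(E,y,+1)
state=E head=1 tape=_y[y]zy   (E,y)→(D,z,-1)
state=D head=0 tape=_[y]zzy   (D,y)→(A,y,-1)
state=A head=-1 tape=[_]yzzy
M halts after 10 transitions.

10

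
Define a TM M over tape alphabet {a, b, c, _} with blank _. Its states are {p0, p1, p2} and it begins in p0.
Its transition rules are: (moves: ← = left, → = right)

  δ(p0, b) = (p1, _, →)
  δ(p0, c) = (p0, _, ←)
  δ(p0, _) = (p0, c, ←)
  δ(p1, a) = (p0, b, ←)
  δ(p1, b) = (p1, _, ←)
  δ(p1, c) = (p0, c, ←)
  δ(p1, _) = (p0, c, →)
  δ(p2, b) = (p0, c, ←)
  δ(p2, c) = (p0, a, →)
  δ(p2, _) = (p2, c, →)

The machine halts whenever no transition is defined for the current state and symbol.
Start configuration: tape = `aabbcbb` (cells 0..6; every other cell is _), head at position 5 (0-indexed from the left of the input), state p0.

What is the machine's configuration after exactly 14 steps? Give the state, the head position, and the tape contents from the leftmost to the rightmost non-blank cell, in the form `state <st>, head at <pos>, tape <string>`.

p0 | aabbc[b]b   read b → write _, move →, go to p1
p1 | aabbc_[b]   read b → write _, move ←, go to p1
p1 | aabbc[_]_   read _ → write c, move →, go to p0
p0 | aabbcc[_]   read _ → write c, move ←, go to p0
p0 | aabbc[c]c   read c → write _, move ←, go to p0
p0 | aabb[c]_c   read c → write _, move ←, go to p0
p0 | aab[b]__c   read b → write _, move →, go to p1
p1 | aab_[_]_c   read _ → write c, move →, go to p0
p0 | aab_c[_]c   read _ → write c, move ←, go to p0
p0 | aab_[c]cc   read c → write _, move ←, go to p0
p0 | aab[_]_cc   read _ → write c, move ←, go to p0
p0 | aa[b]c_cc   read b → write _, move →, go to p1
p1 | aa_[c]_cc   read c → write c, move ←, go to p0
p0 | aa[_]c_cc   read _ → write c, move ←, go to p0
p0 | a[a]cc_cc
After 14 steps: state p0, head at 1, tape aacc_cc.

state p0, head at 1, tape aacc_cc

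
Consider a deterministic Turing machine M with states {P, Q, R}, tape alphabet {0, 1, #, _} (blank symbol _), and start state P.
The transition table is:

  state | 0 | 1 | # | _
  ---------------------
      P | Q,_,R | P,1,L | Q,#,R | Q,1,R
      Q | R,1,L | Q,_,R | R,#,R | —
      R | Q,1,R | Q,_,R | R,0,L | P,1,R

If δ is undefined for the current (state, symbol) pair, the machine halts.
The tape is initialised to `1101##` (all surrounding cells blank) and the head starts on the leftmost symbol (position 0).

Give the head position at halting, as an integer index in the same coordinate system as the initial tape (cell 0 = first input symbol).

state=P head=0 tape=_[1]101##_   (P,1)→(P,1,L)
state=P head=-1 tape=[_]1101##_   (P,_)→(Q,1,R)
state=Q head=0 tape=1[1]101##_   (Q,1)→(Q,_,R)
state=Q head=1 tape=1_[1]01##_   (Q,1)→(Q,_,R)
state=Q head=2 tape=1__[0]1##_   (Q,0)→(R,1,L)
state=R head=1 tape=1_[_]11##_   (R,_)→(P,1,R)
state=P head=2 tape=1_1[1]1##_   (P,1)→(P,1,L)
state=P head=1 tape=1_[1]11##_   (P,1)→(P,1,L)
state=P head=0 tape=1[_]111##_   (P,_)→(Q,1,R)
state=Q head=1 tape=11[1]11##_   (Q,1)→(Q,_,R)
state=Q head=2 tape=11_[1]1##_   (Q,1)→(Q,_,R)
state=Q head=3 tape=11__[1]##_   (Q,1)→(Q,_,R)
state=Q head=4 tape=11___[#]#_   (Q,#)→(R,#,R)
state=R head=5 tape=11___#[#]_   (R,#)→(R,0,L)
state=R head=4 tape=11___[#]0_   (R,#)→(R,0,L)
state=R head=3 tape=11__[_]00_   (R,_)→(P,1,R)
state=P head=4 tape=11__1[0]0_   (P,0)→(Q,_,R)
state=Q head=5 tape=11__1_[0]_   (Q,0)→(R,1,L)
state=R head=4 tape=11__1[_]1_   (R,_)→(P,1,R)
state=P head=5 tape=11__11[1]_   (P,1)→(P,1,L)
state=P head=4 tape=11__1[1]1_   (P,1)→(P,1,L)
state=P head=3 tape=11__[1]11_   (P,1)→(P,1,L)
state=P head=2 tape=11_[_]111_   (P,_)→(Q,1,R)
state=Q head=3 tape=11_1[1]11_   (Q,1)→(Q,_,R)
state=Q head=4 tape=11_1_[1]1_   (Q,1)→(Q,_,R)
state=Q head=5 tape=11_1__[1]_   (Q,1)→(Q,_,R)
state=Q head=6 tape=11_1___[_]
At halt the head is at cell 6.

6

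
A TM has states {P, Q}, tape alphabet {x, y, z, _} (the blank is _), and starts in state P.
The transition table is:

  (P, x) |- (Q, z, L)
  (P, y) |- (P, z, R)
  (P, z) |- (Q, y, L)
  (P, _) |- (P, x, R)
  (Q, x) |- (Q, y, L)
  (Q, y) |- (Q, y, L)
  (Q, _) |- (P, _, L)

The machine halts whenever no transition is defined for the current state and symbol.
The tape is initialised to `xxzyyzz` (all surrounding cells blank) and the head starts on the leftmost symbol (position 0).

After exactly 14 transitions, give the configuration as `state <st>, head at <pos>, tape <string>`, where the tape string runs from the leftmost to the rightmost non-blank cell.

state Q, head at 0, tape xxzzzzzyyzz

P | ____[x]xzyyzz   read x → write z, move L, go to Q
Q | ___[_]zxzyyzz   read _ → write _, move L, go to P
P | __[_]_zxzyyzz   read _ → write x, move R, go to P
P | __x[_]zxzyyzz   read _ → write x, move R, go to P
P | __xx[z]xzyyzz   read z → write y, move L, go to Q
Q | __x[x]yxzyyzz   read x → write y, move L, go to Q
Q | __[x]yyxzyyzz   read x → write y, move L, go to Q
Q | _[_]yyyxzyyzz   read _ → write _, move L, go to P
P | [_]_yyyxzyyzz   read _ → write x, move R, go to P
P | x[_]yyyxzyyzz   read _ → write x, move R, go to P
P | xx[y]yyxzyyzz   read y → write z, move R, go to P
P | xxz[y]yxzyyzz   read y → write z, move R, go to P
P | xxzz[y]xzyyzz   read y → write z, move R, go to P
P | xxzzz[x]zyyzz   read x → write z, move L, go to Q
Q | xxzz[z]zzyyzz
After 14 steps: state Q, head at 0, tape xxzzzzzyyzz.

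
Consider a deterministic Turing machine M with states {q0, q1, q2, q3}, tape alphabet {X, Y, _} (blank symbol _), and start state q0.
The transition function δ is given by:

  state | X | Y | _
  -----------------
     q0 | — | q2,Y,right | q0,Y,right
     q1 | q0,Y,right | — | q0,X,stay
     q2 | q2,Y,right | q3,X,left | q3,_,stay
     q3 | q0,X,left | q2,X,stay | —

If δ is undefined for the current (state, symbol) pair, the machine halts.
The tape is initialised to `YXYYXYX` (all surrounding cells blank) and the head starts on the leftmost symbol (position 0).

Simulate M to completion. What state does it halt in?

state=q0 head=0 tape=[Y]XYYXYX_   (q0,Y)→(q2,Y,right)
state=q2 head=1 tape=Y[X]YYXYX_   (q2,X)→(q2,Y,right)
state=q2 head=2 tape=YY[Y]YXYX_   (q2,Y)→(q3,X,left)
state=q3 head=1 tape=Y[Y]XYXYX_   (q3,Y)→(q2,X,stay)
state=q2 head=1 tape=Y[X]XYXYX_   (q2,X)→(q2,Y,right)
state=q2 head=2 tape=YY[X]YXYX_   (q2,X)→(q2,Y,right)
state=q2 head=3 tape=YYY[Y]XYX_   (q2,Y)→(q3,X,left)
state=q3 head=2 tape=YY[Y]XXYX_   (q3,Y)→(q2,X,stay)
state=q2 head=2 tape=YY[X]XXYX_   (q2,X)→(q2,Y,right)
state=q2 head=3 tape=YYY[X]XYX_   (q2,X)→(q2,Y,right)
state=q2 head=4 tape=YYYY[X]YX_   (q2,X)→(q2,Y,right)
state=q2 head=5 tape=YYYYY[Y]X_   (q2,Y)→(q3,X,left)
state=q3 head=4 tape=YYYY[Y]XX_   (q3,Y)→(q2,X,stay)
state=q2 head=4 tape=YYYY[X]XX_   (q2,X)→(q2,Y,right)
state=q2 head=5 tape=YYYYY[X]X_   (q2,X)→(q2,Y,right)
state=q2 head=6 tape=YYYYYY[X]_   (q2,X)→(q2,Y,right)
state=q2 head=7 tape=YYYYYYY[_]   (q2,_)→(q3,_,stay)
state=q3 head=7 tape=YYYYYYY[_]
No transition is defined for (q3, _); M halts in state q3.

q3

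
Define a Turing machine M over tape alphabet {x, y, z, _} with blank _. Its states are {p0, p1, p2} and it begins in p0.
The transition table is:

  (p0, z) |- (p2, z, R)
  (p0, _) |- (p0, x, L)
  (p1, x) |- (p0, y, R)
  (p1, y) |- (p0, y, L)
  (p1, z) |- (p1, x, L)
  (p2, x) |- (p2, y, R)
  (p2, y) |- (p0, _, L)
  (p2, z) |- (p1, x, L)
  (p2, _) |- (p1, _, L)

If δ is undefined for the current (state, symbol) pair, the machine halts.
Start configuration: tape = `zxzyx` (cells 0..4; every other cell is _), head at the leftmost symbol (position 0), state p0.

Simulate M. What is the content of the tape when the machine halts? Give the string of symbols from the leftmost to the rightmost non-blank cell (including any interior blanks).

x_xyx

p0 | _[z]xzyx   read z → write z, move R, go to p2
p2 | _z[x]zyx   read x → write y, move R, go to p2
p2 | _zy[z]yx   read z → write x, move L, go to p1
p1 | _z[y]xyx   read y → write y, move L, go to p0
p0 | _[z]yxyx   read z → write z, move R, go to p2
p2 | _z[y]xyx   read y → write _, move L, go to p0
p0 | _[z]_xyx   read z → write z, move R, go to p2
p2 | _z[_]xyx   read _ → write _, move L, go to p1
p1 | _[z]_xyx   read z → write x, move L, go to p1
p1 | [_]x_xyx
The non-blank tape span at halt is x_xyx.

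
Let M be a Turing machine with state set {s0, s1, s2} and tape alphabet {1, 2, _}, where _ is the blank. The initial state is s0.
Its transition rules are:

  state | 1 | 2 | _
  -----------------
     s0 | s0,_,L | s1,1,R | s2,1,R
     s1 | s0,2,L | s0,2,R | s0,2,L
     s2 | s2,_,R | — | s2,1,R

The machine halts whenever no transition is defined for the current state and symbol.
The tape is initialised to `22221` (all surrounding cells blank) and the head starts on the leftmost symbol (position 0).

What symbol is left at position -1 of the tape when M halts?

s0 | _[2]2221   read 2 → write 1, move R, go to s1
s1 | _1[2]221   read 2 → write 2, move R, go to s0
s0 | _12[2]21   read 2 → write 1, move R, go to s1
s1 | _121[2]1   read 2 → write 2, move R, go to s0
s0 | _1212[1]   read 1 → write _, move L, go to s0
s0 | _121[2]_   read 2 → write 1, move R, go to s1
s1 | _1211[_]   read _ → write 2, move L, go to s0
s0 | _121[1]2   read 1 → write _, move L, go to s0
s0 | _12[1]_2   read 1 → write _, move L, go to s0
s0 | _1[2]__2   read 2 → write 1, move R, go to s1
s1 | _11[_]_2   read _ → write 2, move L, go to s0
s0 | _1[1]2_2   read 1 → write _, move L, go to s0
s0 | _[1]_2_2   read 1 → write _, move L, go to s0
s0 | [_]__2_2   read _ → write 1, move R, go to s2
s2 | 1[_]_2_2   read _ → write 1, move R, go to s2
s2 | 11[_]2_2   read _ → write 1, move R, go to s2
s2 | 111[2]_2
Cell -1 holds 1 when M halts.

1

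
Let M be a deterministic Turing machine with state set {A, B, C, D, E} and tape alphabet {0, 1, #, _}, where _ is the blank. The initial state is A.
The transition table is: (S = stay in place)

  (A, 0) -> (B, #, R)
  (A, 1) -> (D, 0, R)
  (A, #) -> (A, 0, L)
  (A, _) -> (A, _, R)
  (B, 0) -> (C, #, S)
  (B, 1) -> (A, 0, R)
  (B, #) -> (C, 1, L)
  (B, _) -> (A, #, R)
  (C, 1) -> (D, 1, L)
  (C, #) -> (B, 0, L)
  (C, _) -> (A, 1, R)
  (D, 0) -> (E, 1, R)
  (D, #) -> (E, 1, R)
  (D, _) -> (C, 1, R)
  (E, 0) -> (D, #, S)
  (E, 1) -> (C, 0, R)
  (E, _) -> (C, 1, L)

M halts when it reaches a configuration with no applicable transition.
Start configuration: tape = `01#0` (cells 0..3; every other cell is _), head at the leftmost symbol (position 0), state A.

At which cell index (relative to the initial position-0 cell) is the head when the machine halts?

A | _[0]1#0   read 0 → write #, move R, go to B
B | _#[1]#0   read 1 → write 0, move R, go to A
A | _#0[#]0   read # → write 0, move L, go to A
A | _#[0]00   read 0 → write #, move R, go to B
B | _##[0]0   read 0 → write #, move S, go to C
C | _##[#]0   read # → write 0, move L, go to B
B | _#[#]00   read # → write 1, move L, go to C
C | _[#]100   read # → write 0, move L, go to B
B | [_]0100   read _ → write #, move R, go to A
A | #[0]100   read 0 → write #, move R, go to B
B | ##[1]00   read 1 → write 0, move R, go to A
A | ##0[0]0   read 0 → write #, move R, go to B
B | ##0#[0]   read 0 → write #, move S, go to C
C | ##0#[#]   read # → write 0, move L, go to B
B | ##0[#]0   read # → write 1, move L, go to C
C | ##[0]10
At halt the head is at cell 1.

1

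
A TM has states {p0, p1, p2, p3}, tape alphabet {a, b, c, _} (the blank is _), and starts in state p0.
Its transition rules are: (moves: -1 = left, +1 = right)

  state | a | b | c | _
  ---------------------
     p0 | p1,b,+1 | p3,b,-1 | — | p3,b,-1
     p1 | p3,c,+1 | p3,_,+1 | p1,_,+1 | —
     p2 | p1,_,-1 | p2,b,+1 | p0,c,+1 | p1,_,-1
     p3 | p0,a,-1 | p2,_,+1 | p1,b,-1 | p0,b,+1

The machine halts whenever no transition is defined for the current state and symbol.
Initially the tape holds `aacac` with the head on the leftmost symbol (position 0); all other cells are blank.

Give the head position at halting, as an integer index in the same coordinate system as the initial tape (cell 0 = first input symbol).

state=p0 head=0 tape=[a]acac   (p0,a)→(p1,b,+1)
state=p1 head=1 tape=b[a]cac   (p1,a)→(p3,c,+1)
state=p3 head=2 tape=bc[c]ac   (p3,c)→(p1,b,-1)
state=p1 head=1 tape=b[c]bac   (p1,c)→(p1,_,+1)
state=p1 head=2 tape=b_[b]ac   (p1,b)→(p3,_,+1)
state=p3 head=3 tape=b__[a]c   (p3,a)→(p0,a,-1)
state=p0 head=2 tape=b_[_]ac   (p0,_)→(p3,b,-1)
state=p3 head=1 tape=b[_]bac   (p3,_)→(p0,b,+1)
state=p0 head=2 tape=bb[b]ac   (p0,b)→(p3,b,-1)
state=p3 head=1 tape=b[b]bac   (p3,b)→(p2,_,+1)
state=p2 head=2 tape=b_[b]ac   (p2,b)→(p2,b,+1)
state=p2 head=3 tape=b_b[a]c   (p2,a)→(p1,_,-1)
state=p1 head=2 tape=b_[b]_c   (p1,b)→(p3,_,+1)
state=p3 head=3 tape=b__[_]c   (p3,_)→(p0,b,+1)
state=p0 head=4 tape=b__b[c]
At halt the head is at cell 4.

4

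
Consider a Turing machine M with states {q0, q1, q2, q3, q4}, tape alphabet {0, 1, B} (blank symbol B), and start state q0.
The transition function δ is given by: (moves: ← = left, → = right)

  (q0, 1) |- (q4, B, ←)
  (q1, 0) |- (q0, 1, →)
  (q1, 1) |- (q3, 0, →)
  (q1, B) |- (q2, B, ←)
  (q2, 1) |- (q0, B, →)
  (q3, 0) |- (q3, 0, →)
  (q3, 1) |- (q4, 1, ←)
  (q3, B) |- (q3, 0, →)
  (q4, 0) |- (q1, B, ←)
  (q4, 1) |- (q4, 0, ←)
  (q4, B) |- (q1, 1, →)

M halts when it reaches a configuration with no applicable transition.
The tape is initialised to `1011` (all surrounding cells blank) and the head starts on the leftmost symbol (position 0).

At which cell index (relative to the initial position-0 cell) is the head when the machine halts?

state=q0 head=0 tape=B[1]011   (q0,1)→(q4,B,←)
state=q4 head=-1 tape=[B]B011   (q4,B)→(q1,1,→)
state=q1 head=0 tape=1[B]011   (q1,B)→(q2,B,←)
state=q2 head=-1 tape=[1]B011   (q2,1)→(q0,B,→)
state=q0 head=0 tape=B[B]011
At halt the head is at cell 0.

0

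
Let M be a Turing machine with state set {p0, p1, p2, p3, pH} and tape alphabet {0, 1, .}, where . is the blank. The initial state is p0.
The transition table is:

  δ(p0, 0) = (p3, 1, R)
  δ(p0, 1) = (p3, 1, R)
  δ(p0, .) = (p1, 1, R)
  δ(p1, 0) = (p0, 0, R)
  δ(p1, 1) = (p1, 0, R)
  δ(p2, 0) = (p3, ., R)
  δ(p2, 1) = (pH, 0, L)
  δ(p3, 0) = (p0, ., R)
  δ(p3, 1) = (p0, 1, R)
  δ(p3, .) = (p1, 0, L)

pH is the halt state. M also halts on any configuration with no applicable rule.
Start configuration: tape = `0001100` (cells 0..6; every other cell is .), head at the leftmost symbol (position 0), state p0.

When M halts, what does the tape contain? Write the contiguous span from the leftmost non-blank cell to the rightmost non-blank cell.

1.111.001

p0 | [0]001100...   read 0 → write 1, move R, go to p3
p3 | 1[0]01100...   read 0 → write ., move R, go to p0
p0 | 1.[0]1100...   read 0 → write 1, move R, go to p3
p3 | 1.1[1]100...   read 1 → write 1, move R, go to p0
p0 | 1.11[1]00...   read 1 → write 1, move R, go to p3
p3 | 1.111[0]0...   read 0 → write ., move R, go to p0
p0 | 1.111.[0]...   read 0 → write 1, move R, go to p3
p3 | 1.111.1[.]..   read . → write 0, move L, go to p1
p1 | 1.111.[1]0..   read 1 → write 0, move R, go to p1
p1 | 1.111.0[0]..   read 0 → write 0, move R, go to p0
p0 | 1.111.00[.].   read . → write 1, move R, go to p1
p1 | 1.111.001[.]
The non-blank tape span at halt is 1.111.001.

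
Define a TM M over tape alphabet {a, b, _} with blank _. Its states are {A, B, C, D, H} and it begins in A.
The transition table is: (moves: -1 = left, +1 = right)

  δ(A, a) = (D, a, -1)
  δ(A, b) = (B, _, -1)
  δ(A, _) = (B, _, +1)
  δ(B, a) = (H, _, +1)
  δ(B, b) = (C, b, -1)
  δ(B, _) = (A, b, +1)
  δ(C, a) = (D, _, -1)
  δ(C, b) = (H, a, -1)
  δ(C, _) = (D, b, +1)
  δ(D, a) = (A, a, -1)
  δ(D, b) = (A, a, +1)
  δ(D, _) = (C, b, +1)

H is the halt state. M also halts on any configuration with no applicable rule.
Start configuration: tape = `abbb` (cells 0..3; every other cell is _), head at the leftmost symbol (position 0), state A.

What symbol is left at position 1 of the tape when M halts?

state=A head=0 tape=_[a]bbb   (A,a)→(D,a,-1)
state=D head=-1 tape=[_]abbb   (D,_)→(C,b,+1)
state=C head=0 tape=b[a]bbb   (C,a)→(D,_,-1)
state=D head=-1 tape=[b]_bbb   (D,b)→(A,a,+1)
state=A head=0 tape=a[_]bbb   (A,_)→(B,_,+1)
state=B head=1 tape=a_[b]bb   (B,b)→(C,b,-1)
state=C head=0 tape=a[_]bbb   (C,_)→(D,b,+1)
state=D head=1 tape=ab[b]bb   (D,b)→(A,a,+1)
state=A head=2 tape=aba[b]b   (A,b)→(B,_,-1)
state=B head=1 tape=ab[a]_b   (B,a)→(H,_,+1)
state=H head=2 tape=ab_[_]b
Cell 1 holds _ when M halts.

_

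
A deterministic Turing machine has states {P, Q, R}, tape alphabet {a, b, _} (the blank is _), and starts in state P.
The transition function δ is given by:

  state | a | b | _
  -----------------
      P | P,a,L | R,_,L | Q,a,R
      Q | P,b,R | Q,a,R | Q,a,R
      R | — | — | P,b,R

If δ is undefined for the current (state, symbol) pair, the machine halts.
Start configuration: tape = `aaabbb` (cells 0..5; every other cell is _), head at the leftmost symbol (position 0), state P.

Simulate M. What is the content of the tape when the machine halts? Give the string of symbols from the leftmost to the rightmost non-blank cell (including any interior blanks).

P | _[a]aabbb   read a → write a, move L, go to P
P | [_]aaabbb   read _ → write a, move R, go to Q
Q | a[a]aabbb   read a → write b, move R, go to P
P | ab[a]abbb   read a → write a, move L, go to P
P | a[b]aabbb   read b → write _, move L, go to R
R | [a]_aabbb
The non-blank tape span at halt is a_aabbb.

a_aabbb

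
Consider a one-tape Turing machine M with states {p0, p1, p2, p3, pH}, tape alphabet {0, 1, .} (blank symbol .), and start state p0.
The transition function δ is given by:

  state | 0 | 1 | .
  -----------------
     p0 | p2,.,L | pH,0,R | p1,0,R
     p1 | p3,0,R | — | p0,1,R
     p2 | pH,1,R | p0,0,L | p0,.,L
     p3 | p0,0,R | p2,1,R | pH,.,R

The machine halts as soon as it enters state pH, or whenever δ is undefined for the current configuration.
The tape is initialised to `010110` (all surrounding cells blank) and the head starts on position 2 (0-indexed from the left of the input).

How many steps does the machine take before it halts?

9

p0 | ..01[0]110   read 0 → write ., move L, go to p2
p2 | ..0[1].110   read 1 → write 0, move L, go to p0
p0 | ..[0]0.110   read 0 → write ., move L, go to p2
p2 | .[.].0.110   read . → write ., move L, go to p0
p0 | [.]..0.110   read . → write 0, move R, go to p1
p1 | 0[.].0.110   read . → write 1, move R, go to p0
p0 | 01[.]0.110   read . → write 0, move R, go to p1
p1 | 010[0].110   read 0 → write 0, move R, go to p3
p3 | 0100[.]110   read . → write ., move R, go to pH
pH | 0100.[1]10
M halts after 9 transitions.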